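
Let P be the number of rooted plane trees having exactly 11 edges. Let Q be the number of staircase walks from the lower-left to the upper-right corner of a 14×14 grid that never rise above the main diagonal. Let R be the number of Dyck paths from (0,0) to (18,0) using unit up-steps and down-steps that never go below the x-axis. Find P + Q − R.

A rooted plane tree with 11 edges has 12 nodes, and the count is C_11. So P = C_11 = 58786.
Sub-diagonal monotone paths from (0,0) to (14,14) biject with Dyck paths of semilength 14, giving C_14. So Q = C_14 = 2674440.
Dyck paths of semilength n (length 2n) are counted by C_n; here n = 9. So R = C_9 = 4862.
P + Q − R = 58786 + 2674440 − 4862 = 2728364.

2728364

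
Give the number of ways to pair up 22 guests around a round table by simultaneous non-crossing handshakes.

With 22 = 2·11 people, non-crossing handshake pairings are non-crossing perfect matchings on a circle, counted by C_11.
C_11 = C(22,11)/12 = 705432/12 = 58786.

58786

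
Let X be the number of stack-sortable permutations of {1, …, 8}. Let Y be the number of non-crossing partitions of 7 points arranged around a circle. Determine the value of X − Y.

Stack-sortable permutations are exactly the 231-avoiding ones, counted by C_n; here n = 8. So X = C_8 = 1430.
Non-crossing partitions of an n-element set are counted by C_n; here n = 7. So Y = C_7 = 429.
X − Y = 1430 − 429 = 1001.

1001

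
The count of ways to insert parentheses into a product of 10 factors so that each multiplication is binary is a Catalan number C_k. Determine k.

Parenthesizations of m factors correspond to full binary trees with m leaves, counted by C_{m−1}; m = 10 gives C_9.

9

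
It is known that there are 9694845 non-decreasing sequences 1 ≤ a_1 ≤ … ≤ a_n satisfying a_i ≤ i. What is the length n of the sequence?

Such sub-staircase sequences of length n are counted by C_n; 9694845 = C_15.

15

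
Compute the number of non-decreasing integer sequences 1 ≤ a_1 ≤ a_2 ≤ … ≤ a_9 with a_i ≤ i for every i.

Weakly increasing sequences with a_i ≤ i biject with Dyck paths of semilength 9, so there are C_9.
C_9 = C(18,9)/10 = 48620/10 = 4862.

4862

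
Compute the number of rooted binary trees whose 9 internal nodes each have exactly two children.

The number of full binary trees on 9 internal nodes is the Catalan number C_9.
C_9 = C(18,9)/10 = 48620/10 = 4862.

4862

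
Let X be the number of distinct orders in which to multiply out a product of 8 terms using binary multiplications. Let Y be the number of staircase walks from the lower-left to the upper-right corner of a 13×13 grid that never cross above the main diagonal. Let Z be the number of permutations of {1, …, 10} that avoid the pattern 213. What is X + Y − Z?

726533

Bracketing 8 factors into binary products is counted by C_{8−1} = C_7. So X = C_7 = 429.
Monotone paths in an n×n grid that stay weakly below the diagonal are counted by C_n; here n = 13. So Y = C_13 = 742900.
Permutations of [n] avoiding any single length-3 pattern are counted by C_n; here n = 10. So Z = C_10 = 16796.
X + Y − Z = 429 + 742900 − 16796 = 726533.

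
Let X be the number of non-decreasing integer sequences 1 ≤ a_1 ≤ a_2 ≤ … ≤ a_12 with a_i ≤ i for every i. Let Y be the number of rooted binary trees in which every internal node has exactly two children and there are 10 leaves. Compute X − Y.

Such sub-staircase sequences of length n are counted by C_n; here n = 12. So X = C_12 = 208012.
A full binary tree with L leaves has L−1 internal nodes and is counted by C_{L−1}; L = 10 gives C_9. So Y = C_9 = 4862.
X − Y = 208012 − 4862 = 203150.

203150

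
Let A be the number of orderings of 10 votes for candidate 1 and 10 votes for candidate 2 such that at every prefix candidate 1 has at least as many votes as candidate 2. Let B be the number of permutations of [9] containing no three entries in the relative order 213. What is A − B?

11934

Reading a vote for the leader as '(' and for the other as ')' turns such a sequence into a balanced string of 10 pairs, so the count is C_10. So A = C_10 = 16796.
Permutations of [n] avoiding any single length-3 pattern are counted by C_n; here n = 9. So B = C_9 = 4862.
A − B = 16796 − 4862 = 11934.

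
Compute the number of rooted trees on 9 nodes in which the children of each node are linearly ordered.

1430

A rooted plane tree on 9 nodes has 8 edges, and such trees are counted by C_8.
C_8 = C(16,8)/9 = 12870/9 = 1430.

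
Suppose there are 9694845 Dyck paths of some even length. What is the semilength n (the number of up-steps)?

Dyck paths of semilength n are counted by C_n; 9694845 = C_15.

15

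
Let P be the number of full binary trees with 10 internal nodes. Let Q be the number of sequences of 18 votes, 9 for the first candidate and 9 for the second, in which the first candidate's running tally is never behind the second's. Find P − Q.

11934

Full binary trees with n internal nodes are counted by C_n; here n = 10. So P = C_10 = 16796.
Ballot sequences with n votes each where one side never trails are Dyck words, counted by C_n; here n = 9. So Q = C_9 = 4862.
P − Q = 16796 − 4862 = 11934.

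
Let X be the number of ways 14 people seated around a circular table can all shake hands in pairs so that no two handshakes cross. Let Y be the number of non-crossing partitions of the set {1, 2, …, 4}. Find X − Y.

With 14 = 2·7 people, non-crossing handshake pairings are non-crossing perfect matchings on a circle, counted by C_7. So X = C_7 = 429.
Non-crossing partitions of an n-element set are counted by C_n; here n = 4. So Y = C_4 = 14.
X − Y = 429 − 14 = 415.

415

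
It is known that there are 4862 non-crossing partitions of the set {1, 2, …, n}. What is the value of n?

9

Non-crossing partitions of [n] are counted by C_n, and C_9 = 4862.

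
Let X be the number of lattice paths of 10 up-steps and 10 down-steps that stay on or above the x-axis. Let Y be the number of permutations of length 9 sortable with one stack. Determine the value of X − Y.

Paths of 10 up- and 10 down-steps that never dip below the axis are Dyck paths; their count is C_10. So X = C_10 = 16796.
By Knuth's characterisation, the stack-sortable permutations of length 9 are the 231-avoiders, numbering C_9. So Y = C_9 = 4862.
X − Y = 16796 − 4862 = 11934.

11934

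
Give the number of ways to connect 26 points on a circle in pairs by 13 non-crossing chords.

Non-crossing perfect matchings of 2n points on a circle are counted by C_n; with 26 points, n = 13.
C_13 = 742900.

742900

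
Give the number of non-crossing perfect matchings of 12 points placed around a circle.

Non-crossing perfect matchings of 2n points on a circle are counted by C_n; with 12 points, n = 6.
C_6 = C(12,6)/7 = 924/7 = 132.

132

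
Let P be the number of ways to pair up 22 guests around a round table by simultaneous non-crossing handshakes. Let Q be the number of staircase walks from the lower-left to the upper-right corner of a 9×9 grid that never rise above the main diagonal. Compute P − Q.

53924

With 22 = 2·11 people, non-crossing handshake pairings are non-crossing perfect matchings on a circle, counted by C_11. So P = C_11 = 58786.
Monotone paths in an n×n grid that stay weakly below the diagonal are counted by C_n; here n = 9. So Q = C_9 = 4862.
P − Q = 58786 − 4862 = 53924.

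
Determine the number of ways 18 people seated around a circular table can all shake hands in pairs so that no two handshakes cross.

Non-crossing handshake pairings of 2n people are counted by C_n; 18 people gives n = 9.
C_9 = 4862.

4862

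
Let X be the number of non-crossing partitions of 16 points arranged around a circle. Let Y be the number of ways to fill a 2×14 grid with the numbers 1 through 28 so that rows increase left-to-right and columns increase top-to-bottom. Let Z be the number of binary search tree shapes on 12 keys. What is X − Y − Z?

Non-crossing partitions of an n-element set are counted by C_n; here n = 16. So X = C_16 = 35357670.
By the hook-length formula (or a Dyck-path bijection), SYT of shape 2×14 number C_14. So Y = C_14 = 2674440.
Rooted binary trees with 12 nodes (each child slot possibly empty) number C_12. So Z = C_12 = 208012.
X − Y − Z = 35357670 − 2674440 − 208012 = 32475218.

32475218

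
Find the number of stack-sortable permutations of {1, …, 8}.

1430

Stack-sortable permutations are exactly the 231-avoiding ones, counted by C_n; here n = 8.
C_8 = 1430.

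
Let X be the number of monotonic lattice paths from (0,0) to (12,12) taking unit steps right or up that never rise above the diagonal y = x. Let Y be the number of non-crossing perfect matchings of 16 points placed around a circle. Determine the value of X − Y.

206582

Sub-diagonal monotone paths from (0,0) to (12,12) biject with Dyck paths of semilength 12, giving C_12. So X = C_12 = 208012.
Non-crossing perfect matchings of 2n points on a circle are counted by C_n; with 16 points, n = 8. So Y = C_8 = 1430.
X − Y = 208012 − 1430 = 206582.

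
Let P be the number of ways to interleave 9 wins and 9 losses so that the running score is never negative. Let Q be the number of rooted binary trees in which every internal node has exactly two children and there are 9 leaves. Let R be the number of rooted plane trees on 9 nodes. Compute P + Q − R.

Reading a vote for the leader as '(' and for the other as ')' turns such a sequence into a balanced string of 9 pairs, so the count is C_9. So P = C_9 = 4862.
A full binary tree with L leaves has L−1 internal nodes and is counted by C_{L−1}; L = 9 gives C_8. So Q = C_8 = 1430.
Rooted ordered (plane) trees on m nodes have m−1 edges and are counted by C_{m−1}; m = 9 gives C_8. So R = C_8 = 1430.
P + Q − R = 4862 + 1430 − 1430 = 4862.

4862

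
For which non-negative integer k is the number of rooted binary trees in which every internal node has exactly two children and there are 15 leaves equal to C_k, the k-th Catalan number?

Full binary trees with 15 leaves have 15−1 = 14 internal nodes, so there are C_14 of them.

14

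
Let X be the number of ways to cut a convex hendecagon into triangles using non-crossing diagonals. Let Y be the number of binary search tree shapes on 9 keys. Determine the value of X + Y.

The number of triangulations of an 11-gon is the Catalan number C_9 (index = sides − 2). So X = C_9 = 4862.
Binary trees (left/right distinguished) on n nodes are counted by C_n; here n = 9. So Y = C_9 = 4862.
X + Y = 4862 + 4862 = 9724.

9724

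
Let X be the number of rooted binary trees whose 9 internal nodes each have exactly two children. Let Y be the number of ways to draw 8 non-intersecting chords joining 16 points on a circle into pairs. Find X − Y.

Full binary trees with n internal nodes are counted by C_n; here n = 9. So X = C_9 = 4862.
Pairing 16 circle points by 8 non-crossing chords gives C_8 matchings. So Y = C_8 = 1430.
X − Y = 4862 − 1430 = 3432.

3432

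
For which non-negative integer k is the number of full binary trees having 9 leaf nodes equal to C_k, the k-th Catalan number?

A full binary tree with L leaves has L−1 internal nodes and is counted by C_{L−1}; L = 9 gives C_8.

8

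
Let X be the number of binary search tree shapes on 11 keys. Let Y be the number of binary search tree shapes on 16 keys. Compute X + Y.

Rooted binary trees with 11 nodes (each child slot possibly empty) number C_11. So X = C_11 = 58786.
Rooted binary trees with 16 nodes (each child slot possibly empty) number C_16. So Y = C_16 = 35357670.
X + Y = 58786 + 35357670 = 35416456.

35416456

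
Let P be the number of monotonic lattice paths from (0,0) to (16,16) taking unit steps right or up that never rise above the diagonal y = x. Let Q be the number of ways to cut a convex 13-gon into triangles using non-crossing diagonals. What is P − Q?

Sub-diagonal monotone paths from (0,0) to (16,16) biject with Dyck paths of semilength 16, giving C_16. So P = C_16 = 35357670.
A convex 13-gon is triangulated into 11 triangles, and the number of such triangulations is the Catalan number C_{13−2} = C_11. So Q = C_11 = 58786.
P − Q = 35357670 − 58786 = 35298884.

35298884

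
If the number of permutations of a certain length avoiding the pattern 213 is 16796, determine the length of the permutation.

10

Permutations of [n] avoiding a fixed length-3 pattern are counted by C_n. The Catalan number equal to 16796 is C_10.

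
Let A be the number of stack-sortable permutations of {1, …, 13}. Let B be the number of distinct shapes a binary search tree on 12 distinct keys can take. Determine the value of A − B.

By Knuth's characterisation, the stack-sortable permutations of length 13 are the 231-avoiders, numbering C_13. So A = C_13 = 742900.
There are C_n binary search tree shapes on n keys; with n = 12 that is C_12. So B = C_12 = 208012.
A − B = 742900 − 208012 = 534888.

534888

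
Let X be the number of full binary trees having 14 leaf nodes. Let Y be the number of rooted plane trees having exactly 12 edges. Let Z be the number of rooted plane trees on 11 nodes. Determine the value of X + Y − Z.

Full binary trees with 14 leaves have 14−1 = 13 internal nodes, so there are C_13 of them. So X = C_13 = 742900.
Rooted ordered trees with n edges are counted by C_n; here n = 12. So Y = C_12 = 208012.
A rooted plane tree on 11 nodes has 10 edges, and such trees are counted by C_10. So Z = C_10 = 16796.
X + Y − Z = 742900 + 208012 − 16796 = 934116.

934116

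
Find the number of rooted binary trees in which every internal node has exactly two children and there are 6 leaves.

A full binary tree with L leaves has L−1 internal nodes and is counted by C_{L−1}; L = 6 gives C_5.
C_5 = 42.

42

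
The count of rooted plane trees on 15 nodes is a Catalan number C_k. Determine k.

14

Rooted ordered (plane) trees on m nodes have m−1 edges and are counted by C_{m−1}; m = 15 gives C_14.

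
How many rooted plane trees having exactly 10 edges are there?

16796

A rooted plane tree with 10 edges has 11 nodes, and the count is C_10.
C_10 = C_9 · 2(2·9+1)/(9+2) = 4862 · 38/11 = 16796.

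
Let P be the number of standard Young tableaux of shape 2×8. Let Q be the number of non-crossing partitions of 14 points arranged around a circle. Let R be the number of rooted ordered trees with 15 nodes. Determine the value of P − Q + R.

1430

By the hook-length formula (or a Dyck-path bijection), SYT of shape 2×8 number C_8. So P = C_8 = 1430.
The non-crossing partitions of [14] form a lattice of size C_14. So Q = C_14 = 2674440.
Rooted ordered (plane) trees on m nodes have m−1 edges and are counted by C_{m−1}; m = 15 gives C_14. So R = C_14 = 2674440.
P − Q + R = 1430 − 2674440 + 2674440 = 1430.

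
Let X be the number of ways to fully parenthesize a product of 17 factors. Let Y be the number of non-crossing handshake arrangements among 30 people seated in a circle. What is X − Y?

Parenthesizations of m factors correspond to full binary trees with m leaves, counted by C_{m−1}; m = 17 gives C_16. So X = C_16 = 35357670.
Non-crossing handshake pairings of 2n people are counted by C_n; 30 people gives n = 15. So Y = C_15 = 9694845.
X − Y = 35357670 − 9694845 = 25662825.

25662825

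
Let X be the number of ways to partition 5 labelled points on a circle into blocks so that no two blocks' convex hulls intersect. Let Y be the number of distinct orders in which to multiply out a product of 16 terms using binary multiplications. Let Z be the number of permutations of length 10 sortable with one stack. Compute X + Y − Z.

9678091

Non-crossing partitions of an n-element set are counted by C_n; here n = 5. So X = C_5 = 42.
Ways to associate a product of 16 factors correspond to binary trees on 16 leaves, so the count is C_15. So Y = C_15 = 9694845.
By Knuth's characterisation, the stack-sortable permutations of length 10 are the 231-avoiders, numbering C_10. So Z = C_10 = 16796.
X + Y − Z = 42 + 9694845 − 16796 = 9678091.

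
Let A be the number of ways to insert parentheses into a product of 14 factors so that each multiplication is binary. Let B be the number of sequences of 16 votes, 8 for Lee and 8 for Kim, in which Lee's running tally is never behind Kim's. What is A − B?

741470

Parenthesizations of m factors correspond to full binary trees with m leaves, counted by C_{m−1}; m = 14 gives C_13. So A = C_13 = 742900.
Ballot sequences with n votes each where one side never trails are Dyck words, counted by C_n; here n = 8. So B = C_8 = 1430.
A − B = 742900 − 1430 = 741470.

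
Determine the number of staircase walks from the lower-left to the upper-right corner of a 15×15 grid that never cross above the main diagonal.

9694845

Monotone paths in an n×n grid that stay weakly below the diagonal are counted by C_n; here n = 15.
C_15 = 9694845.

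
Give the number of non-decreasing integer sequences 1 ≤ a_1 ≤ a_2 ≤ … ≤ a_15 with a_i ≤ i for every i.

Weakly increasing sequences with a_i ≤ i biject with Dyck paths of semilength 15, so there are C_15.
C_15 = C(30,15)/16 = 155117520/16 = 9694845.

9694845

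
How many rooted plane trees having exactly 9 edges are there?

A rooted plane tree with 9 edges has 10 nodes, and the count is C_9.
C_9 = C(18,9)/10 = 48620/10 = 4862.

4862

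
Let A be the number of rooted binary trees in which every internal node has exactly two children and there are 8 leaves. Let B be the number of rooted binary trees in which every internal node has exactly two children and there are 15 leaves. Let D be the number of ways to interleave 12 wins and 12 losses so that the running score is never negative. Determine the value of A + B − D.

Full binary trees with 8 leaves have 8−1 = 7 internal nodes, so there are C_7 of them. So A = C_7 = 429.
A full binary tree with L leaves has L−1 internal nodes and is counted by C_{L−1}; L = 15 gives C_14. So B = C_14 = 2674440.
Reading a vote for the leader as '(' and for the other as ')' turns such a sequence into a balanced string of 12 pairs, so the count is C_12. So D = C_12 = 208012.
A + B − D = 429 + 2674440 − 208012 = 2466857.

2466857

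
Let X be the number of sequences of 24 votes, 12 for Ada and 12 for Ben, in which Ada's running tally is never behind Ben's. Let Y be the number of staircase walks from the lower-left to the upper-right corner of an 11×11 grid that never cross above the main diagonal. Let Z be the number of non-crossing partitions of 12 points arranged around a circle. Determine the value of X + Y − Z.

58786

Ballot sequences with n votes each where one side never trails are Dyck words, counted by C_n; here n = 12. So X = C_12 = 208012.
Sub-diagonal monotone paths from (0,0) to (11,11) biject with Dyck paths of semilength 11, giving C_11. So Y = C_11 = 58786.
The non-crossing partitions of [12] form a lattice of size C_12. So Z = C_12 = 208012.
X + Y − Z = 208012 + 58786 − 208012 = 58786.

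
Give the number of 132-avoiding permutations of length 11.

For any fixed pattern of length 3, the pattern-avoiding permutations of [11] number C_11.
C_11 = C(22,11)/12 = 705432/12 = 58786.

58786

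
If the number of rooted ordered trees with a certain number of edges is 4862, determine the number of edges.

9

Rooted ordered trees with n edges are counted by C_n, and C_9 = 4862.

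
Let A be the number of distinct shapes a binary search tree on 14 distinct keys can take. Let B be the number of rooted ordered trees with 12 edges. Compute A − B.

2466428

There are C_n binary search tree shapes on n keys; with n = 14 that is C_14. So A = C_14 = 2674440.
Rooted ordered trees with n edges are counted by C_n; here n = 12. So B = C_12 = 208012.
A − B = 2674440 − 208012 = 2466428.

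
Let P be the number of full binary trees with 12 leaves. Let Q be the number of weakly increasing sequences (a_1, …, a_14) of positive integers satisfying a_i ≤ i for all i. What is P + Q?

A full binary tree with L leaves has L−1 internal nodes and is counted by C_{L−1}; L = 12 gives C_11. So P = C_11 = 58786.
Such sub-staircase sequences of length n are counted by C_n; here n = 14. So Q = C_14 = 2674440.
P + Q = 58786 + 2674440 = 2733226.

2733226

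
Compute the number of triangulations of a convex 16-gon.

2674440

A convex 16-gon is triangulated into 14 triangles, and the number of such triangulations is the Catalan number C_{16−2} = C_14.
C_14 = C_13 · 2(2·13+1)/(13+2) = 742900 · 54/15 = 2674440.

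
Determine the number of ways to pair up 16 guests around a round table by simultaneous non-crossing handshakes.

With 16 = 2·8 people, non-crossing handshake pairings are non-crossing perfect matchings on a circle, counted by C_8.
C_8 = C(16,8)/9 = 12870/9 = 1430.

1430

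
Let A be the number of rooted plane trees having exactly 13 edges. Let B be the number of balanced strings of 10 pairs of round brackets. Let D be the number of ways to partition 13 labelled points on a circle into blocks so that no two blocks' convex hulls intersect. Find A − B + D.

1469004

A rooted plane tree with 13 edges has 14 nodes, and the count is C_13. So A = C_13 = 742900.
Balanced strings of n pairs of brackets are counted by C_n; here n = 10. So B = C_10 = 16796.
Non-crossing partitions of an n-element set are counted by C_n; here n = 13. So D = C_13 = 742900.
A − B + D = 742900 − 16796 + 742900 = 1469004.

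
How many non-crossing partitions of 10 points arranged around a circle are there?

The non-crossing partitions of [10] form a lattice of size C_10.
C_10 = C_9 · 2(2·9+1)/(9+2) = 4862 · 38/11 = 16796.

16796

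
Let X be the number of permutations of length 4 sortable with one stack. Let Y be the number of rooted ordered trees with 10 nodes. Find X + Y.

Stack-sortable permutations are exactly the 231-avoiding ones, counted by C_n; here n = 4. So X = C_4 = 14.
Rooted ordered (plane) trees on m nodes have m−1 edges and are counted by C_{m−1}; m = 10 gives C_9. So Y = C_9 = 4862.
X + Y = 14 + 4862 = 4876.

4876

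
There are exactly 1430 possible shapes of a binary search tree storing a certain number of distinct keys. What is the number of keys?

8

Binary search tree shapes on n keys are counted by C_n; 1430 = C_8.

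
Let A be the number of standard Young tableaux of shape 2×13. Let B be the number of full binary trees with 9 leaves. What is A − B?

By the hook-length formula (or a Dyck-path bijection), SYT of shape 2×13 number C_13. So A = C_13 = 742900.
A full binary tree with L leaves has L−1 internal nodes and is counted by C_{L−1}; L = 9 gives C_8. So B = C_8 = 1430.
A − B = 742900 − 1430 = 741470.

741470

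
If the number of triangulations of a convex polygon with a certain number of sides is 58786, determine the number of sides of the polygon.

13

Triangulations of a convex m-gon are counted by C_{m−2}, and C_11 = 58786.
So m − 2 = 11, giving m = 13 sides.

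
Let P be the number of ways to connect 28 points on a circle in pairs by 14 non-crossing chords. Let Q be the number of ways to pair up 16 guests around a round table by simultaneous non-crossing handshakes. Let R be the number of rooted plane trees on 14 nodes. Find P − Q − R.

1930110

Non-crossing perfect matchings of 2n points on a circle are counted by C_n; with 28 points, n = 14. So P = C_14 = 2674440.
Non-crossing handshake pairings of 2n people are counted by C_n; 16 people gives n = 8. So Q = C_8 = 1430.
Rooted ordered (plane) trees on m nodes have m−1 edges and are counted by C_{m−1}; m = 14 gives C_13. So R = C_13 = 742900.
P − Q − R = 2674440 − 1430 − 742900 = 1930110.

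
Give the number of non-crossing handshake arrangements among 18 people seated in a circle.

4862

Non-crossing handshake pairings of 2n people are counted by C_n; 18 people gives n = 9.
C_9 = C(18,9)/10 = 48620/10 = 4862.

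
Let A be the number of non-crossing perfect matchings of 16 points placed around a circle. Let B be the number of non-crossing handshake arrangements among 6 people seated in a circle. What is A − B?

1425

Pairing 16 circle points by 8 non-crossing chords gives C_8 matchings. So A = C_8 = 1430.
Non-crossing handshake pairings of 2n people are counted by C_n; 6 people gives n = 3. So B = C_3 = 5.
A − B = 1430 − 5 = 1425.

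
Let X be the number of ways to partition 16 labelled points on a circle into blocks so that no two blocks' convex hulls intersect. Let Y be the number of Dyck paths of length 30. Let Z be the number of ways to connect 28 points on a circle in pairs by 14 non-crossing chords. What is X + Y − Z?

42378075

The non-crossing partitions of [16] form a lattice of size C_16. So X = C_16 = 35357670.
A Dyck path with 15 up-steps and 15 down-steps has semilength 15, so there are C_15 of them. So Y = C_15 = 9694845.
Pairing 28 circle points by 14 non-crossing chords gives C_14 matchings. So Z = C_14 = 2674440.
X + Y − Z = 35357670 + 9694845 − 2674440 = 42378075.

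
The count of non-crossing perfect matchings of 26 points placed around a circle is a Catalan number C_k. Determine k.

13

Non-crossing perfect matchings of 2n points on a circle are counted by C_n; with 26 points, n = 13.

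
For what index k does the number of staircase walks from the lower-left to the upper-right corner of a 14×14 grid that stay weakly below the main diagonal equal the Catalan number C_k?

Sub-diagonal monotone paths from (0,0) to (14,14) biject with Dyck paths of semilength 14, giving C_14.

14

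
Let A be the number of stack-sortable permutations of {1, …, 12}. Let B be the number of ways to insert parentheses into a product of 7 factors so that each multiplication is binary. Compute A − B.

By Knuth's characterisation, the stack-sortable permutations of length 12 are the 231-avoiders, numbering C_12. So A = C_12 = 208012.
Ways to associate a product of 7 factors correspond to binary trees on 7 leaves, so the count is C_6. So B = C_6 = 132.
A − B = 208012 − 132 = 207880.

207880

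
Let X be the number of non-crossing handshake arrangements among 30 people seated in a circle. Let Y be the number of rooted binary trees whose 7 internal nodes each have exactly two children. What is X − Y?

With 30 = 2·15 people, non-crossing handshake pairings are non-crossing perfect matchings on a circle, counted by C_15. So X = C_15 = 9694845.
Full binary trees with n internal nodes are counted by C_n; here n = 7. So Y = C_7 = 429.
X − Y = 9694845 − 429 = 9694416.

9694416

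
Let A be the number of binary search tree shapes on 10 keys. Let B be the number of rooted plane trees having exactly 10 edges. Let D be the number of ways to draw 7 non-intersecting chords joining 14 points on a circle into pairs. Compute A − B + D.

429

There are C_n binary search tree shapes on n keys; with n = 10 that is C_10. So A = C_10 = 16796.
Rooted ordered trees with n edges are counted by C_n; here n = 10. So B = C_10 = 16796.
Non-crossing perfect matchings of 2n points on a circle are counted by C_n; with 14 points, n = 7. So D = C_7 = 429.
A − B + D = 16796 − 16796 + 429 = 429.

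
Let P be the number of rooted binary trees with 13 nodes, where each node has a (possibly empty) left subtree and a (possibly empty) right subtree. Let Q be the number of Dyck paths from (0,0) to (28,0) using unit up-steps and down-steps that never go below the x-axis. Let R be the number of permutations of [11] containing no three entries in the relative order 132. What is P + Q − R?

3358554

There are C_n binary search tree shapes on n keys; with n = 13 that is C_13. So P = C_13 = 742900.
Paths of 14 up- and 14 down-steps that never dip below the axis are Dyck paths; their count is C_14. So Q = C_14 = 2674440.
Permutations of [n] avoiding any single length-3 pattern are counted by C_n; here n = 11. So R = C_11 = 58786.
P + Q − R = 742900 + 2674440 − 58786 = 3358554.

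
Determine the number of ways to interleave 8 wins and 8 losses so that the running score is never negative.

Reading a vote for the leader as '(' and for the other as ')' turns such a sequence into a balanced string of 8 pairs, so the count is C_8.
C_8 = C(16,8)/9 = 12870/9 = 1430.

1430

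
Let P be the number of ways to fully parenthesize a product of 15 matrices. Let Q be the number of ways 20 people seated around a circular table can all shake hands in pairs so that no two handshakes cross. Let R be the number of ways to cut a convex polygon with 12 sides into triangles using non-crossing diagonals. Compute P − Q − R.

2640848

Parenthesizations of m factors correspond to full binary trees with m leaves, counted by C_{m−1}; m = 15 gives C_14. So P = C_14 = 2674440.
With 20 = 2·10 people, non-crossing handshake pairings are non-crossing perfect matchings on a circle, counted by C_10. So Q = C_10 = 16796.
The number of triangulations of a 12-gon is the Catalan number C_10 (index = sides − 2). So R = C_10 = 16796.
P − Q − R = 2674440 − 16796 − 16796 = 2640848.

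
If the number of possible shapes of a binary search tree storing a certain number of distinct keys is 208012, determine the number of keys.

12

Binary search tree shapes on n keys are counted by C_n, and C_12 = 208012.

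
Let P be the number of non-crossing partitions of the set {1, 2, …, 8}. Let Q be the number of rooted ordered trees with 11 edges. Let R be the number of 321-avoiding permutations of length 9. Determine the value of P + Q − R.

55354

The non-crossing partitions of [8] form a lattice of size C_8. So P = C_8 = 1430.
A rooted plane tree with 11 edges has 12 nodes, and the count is C_11. So Q = C_11 = 58786.
For any fixed pattern of length 3, the pattern-avoiding permutations of [9] number C_9. So R = C_9 = 4862.
P + Q − R = 1430 + 58786 − 4862 = 55354.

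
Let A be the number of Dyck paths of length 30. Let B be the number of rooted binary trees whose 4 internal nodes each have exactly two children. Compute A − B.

9694831

Dyck paths of semilength n (length 2n) are counted by C_n; here n = 15. So A = C_15 = 9694845.
The number of full binary trees on 4 internal nodes is the Catalan number C_4. So B = C_4 = 14.
A − B = 9694845 − 14 = 9694831.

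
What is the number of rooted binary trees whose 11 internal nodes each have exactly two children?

58786

Full binary trees with n internal nodes are counted by C_n; here n = 11.
C_11 = C(22,11)/12 = 705432/12 = 58786.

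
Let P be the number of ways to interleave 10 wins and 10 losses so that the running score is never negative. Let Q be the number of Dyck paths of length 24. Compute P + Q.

Ballot sequences with n votes each where one side never trails are Dyck words, counted by C_n; here n = 10. So P = C_10 = 16796.
Dyck paths of semilength n (length 2n) are counted by C_n; here n = 12. So Q = C_12 = 208012.
P + Q = 16796 + 208012 = 224808.

224808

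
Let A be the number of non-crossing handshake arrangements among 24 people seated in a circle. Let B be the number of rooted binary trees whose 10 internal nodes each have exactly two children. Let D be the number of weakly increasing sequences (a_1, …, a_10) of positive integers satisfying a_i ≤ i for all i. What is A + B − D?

Non-crossing handshake pairings of 2n people are counted by C_n; 24 people gives n = 12. So A = C_12 = 208012.
The number of full binary trees on 10 internal nodes is the Catalan number C_10. So B = C_10 = 16796.
Such sub-staircase sequences of length n are counted by C_n; here n = 10. So D = C_10 = 16796.
A + B − D = 208012 + 16796 − 16796 = 208012.

208012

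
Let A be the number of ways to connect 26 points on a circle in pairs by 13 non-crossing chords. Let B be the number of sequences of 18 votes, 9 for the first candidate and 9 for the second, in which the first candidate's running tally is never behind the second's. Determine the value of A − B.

Pairing 26 circle points by 13 non-crossing chords gives C_13 matchings. So A = C_13 = 742900.
Ballot sequences with n votes each where one side never trails are Dyck words, counted by C_n; here n = 9. So B = C_9 = 4862.
A − B = 742900 − 4862 = 738038.

738038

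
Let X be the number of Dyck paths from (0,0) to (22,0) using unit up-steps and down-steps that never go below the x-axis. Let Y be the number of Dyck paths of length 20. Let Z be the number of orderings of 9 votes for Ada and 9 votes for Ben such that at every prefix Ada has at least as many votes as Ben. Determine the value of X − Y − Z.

A Dyck path with 11 up-steps and 11 down-steps has semilength 11, so there are C_11 of them. So X = C_11 = 58786.
Paths of 10 up- and 10 down-steps that never dip below the axis are Dyck paths; their count is C_10. So Y = C_10 = 16796.
Ballot sequences with n votes each where one side never trails are Dyck words, counted by C_n; here n = 9. So Z = C_9 = 4862.
X − Y − Z = 58786 − 16796 − 4862 = 37128.

37128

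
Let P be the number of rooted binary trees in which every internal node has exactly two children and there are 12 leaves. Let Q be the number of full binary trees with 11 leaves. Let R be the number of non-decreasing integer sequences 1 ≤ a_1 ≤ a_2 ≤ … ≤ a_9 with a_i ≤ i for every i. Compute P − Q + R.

46852

A full binary tree with L leaves has L−1 internal nodes and is counted by C_{L−1}; L = 12 gives C_11. So P = C_11 = 58786.
A full binary tree with L leaves has L−1 internal nodes and is counted by C_{L−1}; L = 11 gives C_10. So Q = C_10 = 16796.
Such sub-staircase sequences of length n are counted by C_n; here n = 9. So R = C_9 = 4862.
P − Q + R = 58786 − 16796 + 4862 = 46852.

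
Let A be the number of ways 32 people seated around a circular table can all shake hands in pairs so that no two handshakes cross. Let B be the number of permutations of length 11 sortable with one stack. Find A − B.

35298884

With 32 = 2·16 people, non-crossing handshake pairings are non-crossing perfect matchings on a circle, counted by C_16. So A = C_16 = 35357670.
Stack-sortable permutations are exactly the 231-avoiding ones, counted by C_n; here n = 11. So B = C_11 = 58786.
A − B = 35357670 − 58786 = 35298884.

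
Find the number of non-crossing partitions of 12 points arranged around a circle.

Non-crossing partitions of an n-element set are counted by C_n; here n = 12.
C_12 = C_11 · 2(2·11+1)/(11+2) = 58786 · 46/13 = 208012.

208012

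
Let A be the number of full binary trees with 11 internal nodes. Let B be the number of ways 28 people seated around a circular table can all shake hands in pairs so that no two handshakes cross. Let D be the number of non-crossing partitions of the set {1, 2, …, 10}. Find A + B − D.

2716430

Full binary trees with n internal nodes are counted by C_n; here n = 11. So A = C_11 = 58786.
Non-crossing handshake pairings of 2n people are counted by C_n; 28 people gives n = 14. So B = C_14 = 2674440.
The non-crossing partitions of [10] form a lattice of size C_10. So D = C_10 = 16796.
A + B − D = 58786 + 2674440 − 16796 = 2716430.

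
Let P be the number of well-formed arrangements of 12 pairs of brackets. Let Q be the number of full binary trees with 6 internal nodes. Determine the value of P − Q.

Balanced strings of n pairs of brackets are counted by C_n; here n = 12. So P = C_12 = 208012.
The number of full binary trees on 6 internal nodes is the Catalan number C_6. So Q = C_6 = 132.
P − Q = 208012 − 132 = 207880.

207880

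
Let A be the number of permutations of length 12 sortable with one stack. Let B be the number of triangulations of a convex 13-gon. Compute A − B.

Stack-sortable permutations are exactly the 231-avoiding ones, counted by C_n; here n = 12. So A = C_12 = 208012.
A convex 13-gon is triangulated into 11 triangles, and the number of such triangulations is the Catalan number C_{13−2} = C_11. So B = C_11 = 58786.
A − B = 208012 − 58786 = 149226.

149226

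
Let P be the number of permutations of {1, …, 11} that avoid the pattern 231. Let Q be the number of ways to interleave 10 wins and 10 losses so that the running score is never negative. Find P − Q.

41990

Permutations of [n] avoiding any single length-3 pattern are counted by C_n; here n = 11. So P = C_11 = 58786.
Reading a vote for the leader as '(' and for the other as ')' turns such a sequence into a balanced string of 10 pairs, so the count is C_10. So Q = C_10 = 16796.
P − Q = 58786 − 16796 = 41990.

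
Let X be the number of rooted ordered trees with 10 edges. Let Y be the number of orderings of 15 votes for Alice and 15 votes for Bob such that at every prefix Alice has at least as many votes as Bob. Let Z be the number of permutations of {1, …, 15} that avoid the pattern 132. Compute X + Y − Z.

16796

Rooted ordered trees with n edges are counted by C_n; here n = 10. So X = C_10 = 16796.
Reading a vote for the leader as '(' and for the other as ')' turns such a sequence into a balanced string of 15 pairs, so the count is C_15. So Y = C_15 = 9694845.
For any fixed pattern of length 3, the pattern-avoiding permutations of [15] number C_15. So Z = C_15 = 9694845.
X + Y − Z = 16796 + 9694845 − 9694845 = 16796.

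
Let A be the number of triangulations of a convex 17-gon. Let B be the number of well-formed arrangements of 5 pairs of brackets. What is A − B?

Triangulations of a convex m-gon are counted by C_{m−2}; with m = 17 this is C_15. So A = C_15 = 9694845.
A balanced arrangement of 5 bracket pairs is a Dyck word of semilength 5, so the count is C_5. So B = C_5 = 42.
A − B = 9694845 − 42 = 9694803.

9694803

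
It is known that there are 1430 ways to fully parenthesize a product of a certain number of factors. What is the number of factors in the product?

9

Parenthesizations of m factors are counted by C_{m−1}; 1430 = C_8.
So the index is 8, and the number of factors is 8 + 1 = 9.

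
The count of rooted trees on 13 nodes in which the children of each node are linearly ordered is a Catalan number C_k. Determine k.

Rooted ordered (plane) trees on m nodes have m−1 edges and are counted by C_{m−1}; m = 13 gives C_12.

12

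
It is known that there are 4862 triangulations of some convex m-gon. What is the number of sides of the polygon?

Triangulations of a convex m-gon are counted by C_{m−2}, and C_9 = 4862.
So m − 2 = 9, giving m = 11 sides.

11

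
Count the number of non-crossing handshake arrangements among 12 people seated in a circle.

132

Non-crossing handshake pairings of 2n people are counted by C_n; 12 people gives n = 6.
C_6 = 132.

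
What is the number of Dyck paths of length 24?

Paths of 12 up- and 12 down-steps that never dip below the axis are Dyck paths; their count is C_12.
C_12 = C_11 · 2(2·11+1)/(11+2) = 58786 · 46/13 = 208012.

208012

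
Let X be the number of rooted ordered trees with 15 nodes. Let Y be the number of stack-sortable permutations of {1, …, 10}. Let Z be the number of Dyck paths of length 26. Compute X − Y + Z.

Rooted ordered (plane) trees on m nodes have m−1 edges and are counted by C_{m−1}; m = 15 gives C_14. So X = C_14 = 2674440.
By Knuth's characterisation, the stack-sortable permutations of length 10 are the 231-avoiders, numbering C_10. So Y = C_10 = 16796.
A Dyck path with 13 up-steps and 13 down-steps has semilength 13, so there are C_13 of them. So Z = C_13 = 742900.
X − Y + Z = 2674440 − 16796 + 742900 = 3400544.

3400544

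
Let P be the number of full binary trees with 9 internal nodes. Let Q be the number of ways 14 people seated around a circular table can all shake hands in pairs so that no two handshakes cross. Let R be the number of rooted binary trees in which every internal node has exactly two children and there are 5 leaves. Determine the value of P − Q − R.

The number of full binary trees on 9 internal nodes is the Catalan number C_9. So P = C_9 = 4862.
With 14 = 2·7 people, non-crossing handshake pairings are non-crossing perfect matchings on a circle, counted by C_7. So Q = C_7 = 429.
Full binary trees with 5 leaves have 5−1 = 4 internal nodes, so there are C_4 of them. So R = C_4 = 14.
P − Q − R = 4862 − 429 − 14 = 4419.

4419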